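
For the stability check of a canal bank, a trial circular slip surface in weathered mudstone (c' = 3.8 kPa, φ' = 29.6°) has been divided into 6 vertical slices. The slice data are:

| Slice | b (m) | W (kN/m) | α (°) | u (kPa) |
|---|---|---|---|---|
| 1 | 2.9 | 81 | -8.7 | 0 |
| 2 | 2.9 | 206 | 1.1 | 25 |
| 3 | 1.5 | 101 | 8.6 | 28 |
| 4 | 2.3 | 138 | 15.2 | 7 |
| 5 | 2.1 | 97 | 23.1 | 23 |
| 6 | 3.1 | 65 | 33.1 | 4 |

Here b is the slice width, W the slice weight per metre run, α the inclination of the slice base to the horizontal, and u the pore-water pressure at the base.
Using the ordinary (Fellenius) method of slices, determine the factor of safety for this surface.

Ordinary method of slices: FS = Σ[c'·Δl_i + (W_i cosα_i − u_i·Δl_i)·tanφ'] / Σ W_i sinα_i, with Δl_i = b_i / cosα_i.
Slice 1: Δl = 2.9/cos(-8.7°) = 2.934 m; N'_1 = 81·cos(-8.7°) − 0·2.934 = 80.1; c'Δl = 11.15; W sinα = -12.3
Slice 2: Δl = 2.9/cos1.1° = 2.901 m; N'_2 = 206·cos1.1° − 25·2.901 = 133.4; c'Δl = 11.02; W sinα = 4.0
Slice 3: Δl = 1.5/cos8.6° = 1.517 m; N'_3 = 101·cos8.6° − 28·1.517 = 57.4; c'Δl = 5.76; W sinα = 15.1
Slice 4: Δl = 2.3/cos15.2° = 2.383 m; N'_4 = 138·cos15.2° − 7·2.383 = 116.5; c'Δl = 9.06; W sinα = 36.2
Slice 5: Δl = 2.1/cos23.1° = 2.283 m; N'_5 = 97·cos23.1° − 23·2.283 = 36.7; c'Δl = 8.68; W sinα = 38.1
Slice 6: Δl = 3.1/cos33.1° = 3.701 m; N'_6 = 65·cos33.1° − 4·3.701 = 39.6; c'Δl = 14.06; W sinα = 35.5
Σc'Δl = 59.7 kN/m; ΣN' = 463.8 kN/m; ΣW sinα = 116.5 kN/m
Resisting = 59.7 + 463.8·tan29.6° = 59.7 + 263.4 = 323.2 kN/m
FS = 323.2 / 116.5 = 2.773

FS = 2.77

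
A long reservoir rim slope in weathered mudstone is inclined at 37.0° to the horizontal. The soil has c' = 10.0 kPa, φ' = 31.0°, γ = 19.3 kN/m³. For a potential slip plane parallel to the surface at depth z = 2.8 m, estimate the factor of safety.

For an infinite slope with a slip plane parallel to the surface (no pore pressure): FS = [c' + γz cos²β tanφ'] / [γz sinβ cosβ].
γz = 19.3·2.8 = 54.04 kN/m²
Numerator = 10.0 + 54.04·cos²37.0°·tan31.0° = 10.0 + 54.04·0.6378·0.6009 = 30.710 kPa
Denominator = 54.04·sin37.0°·cos37.0° = 54.04·0.6018·0.7986 = 25.973 kPa
FS = 30.710 / 25.973 = 1.182

FS = 1.18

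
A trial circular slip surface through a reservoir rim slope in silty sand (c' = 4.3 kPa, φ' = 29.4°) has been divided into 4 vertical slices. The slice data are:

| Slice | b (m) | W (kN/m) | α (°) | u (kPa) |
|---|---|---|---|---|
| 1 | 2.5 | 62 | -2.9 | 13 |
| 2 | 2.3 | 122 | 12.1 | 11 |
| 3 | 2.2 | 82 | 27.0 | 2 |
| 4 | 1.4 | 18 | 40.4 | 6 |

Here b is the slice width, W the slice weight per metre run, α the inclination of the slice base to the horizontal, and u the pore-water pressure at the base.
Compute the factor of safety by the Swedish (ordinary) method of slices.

FS = 2.08

Ordinary method of slices: FS = Σ[c'·Δl_i + (W_i cosα_i − u_i·Δl_i)·tanφ'] / Σ W_i sinα_i, with Δl_i = b_i / cosα_i.
Slice 1: Δl = 2.5/cos(-2.9°) = 2.503 m; N'_1 = 62·cos(-2.9°) − 13·2.503 = 29.4; c'Δl = 10.76; W sinα = -3.1
Slice 2: Δl = 2.3/cos12.1° = 2.352 m; N'_2 = 122·cos12.1° − 11·2.352 = 93.4; c'Δl = 10.11; W sinα = 25.6
Slice 3: Δl = 2.2/cos27.0° = 2.469 m; N'_3 = 82·cos27.0° − 2·2.469 = 68.1; c'Δl = 10.62; W sinα = 37.2
Slice 4: Δl = 1.4/cos40.4° = 1.838 m; N'_4 = 18·cos40.4° − 6·1.838 = 2.7; c'Δl = 7.91; W sinα = 11.7
Σc'Δl = 39.4 kN/m; ΣN' = 193.6 kN/m; ΣW sinα = 71.3 kN/m
Resisting = 39.4 + 193.6·tan29.4° = 39.4 + 109.1 = 148.5 kN/m
FS = 148.5 / 71.3 = 2.082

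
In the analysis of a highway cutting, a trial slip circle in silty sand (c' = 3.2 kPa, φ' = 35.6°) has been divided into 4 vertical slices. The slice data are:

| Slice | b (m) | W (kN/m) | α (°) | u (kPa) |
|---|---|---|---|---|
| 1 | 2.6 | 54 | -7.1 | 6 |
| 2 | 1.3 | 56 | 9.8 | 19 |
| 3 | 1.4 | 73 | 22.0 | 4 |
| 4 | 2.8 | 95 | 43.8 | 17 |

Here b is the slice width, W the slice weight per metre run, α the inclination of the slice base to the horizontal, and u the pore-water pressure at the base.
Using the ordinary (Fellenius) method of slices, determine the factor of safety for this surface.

Ordinary method of slices: FS = Σ[c'·Δl_i + (W_i cosα_i − u_i·Δl_i)·tanφ'] / Σ W_i sinα_i, with Δl_i = b_i / cosα_i.
Slice 1: Δl = 2.6/cos(-7.1°) = 2.620 m; N'_1 = 54·cos(-7.1°) − 6·2.620 = 37.9; c'Δl = 8.38; W sinα = -6.7
Slice 2: Δl = 1.3/cos9.8° = 1.319 m; N'_2 = 56·cos9.8° − 19·1.319 = 30.1; c'Δl = 4.22; W sinα = 9.5
Slice 3: Δl = 1.4/cos22.0° = 1.510 m; N'_3 = 73·cos22.0° − 4·1.510 = 61.6; c'Δl = 4.83; W sinα = 27.3
Slice 4: Δl = 2.8/cos43.8° = 3.879 m; N'_4 = 95·cos43.8° − 17·3.879 = 2.6; c'Δl = 12.41; W sinα = 65.8
Σc'Δl = 29.9 kN/m; ΣN' = 132.2 kN/m; ΣW sinα = 96.0 kN/m
Resisting = 29.9 + 132.2·tan35.6° = 29.9 + 94.7 = 124.5 kN/m
FS = 124.5 / 96.0 = 1.298

FS = 1.30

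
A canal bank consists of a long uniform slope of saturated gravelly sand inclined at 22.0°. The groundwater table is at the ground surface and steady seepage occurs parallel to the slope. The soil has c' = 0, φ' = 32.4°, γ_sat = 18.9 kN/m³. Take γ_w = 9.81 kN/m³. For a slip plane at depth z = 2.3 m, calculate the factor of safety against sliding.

With seepage parallel to the slope and the water table at the surface, the effective normal stress on the slip plane uses the buoyant unit weight γ' = γ_sat − γ_w while the driving shear stress uses γ_sat:
FS = [c' + γ' z cos²β tanφ'] / [γ_sat z sinβ cosβ]
(For c' = 0 this reduces to FS = (γ'/γ_sat)·tanφ'/tanβ.)
γ' = 18.9 − 9.81 = 9.09 kN/m³
Numerator = 0.0 + 9.09·2.3·cos²22.0°·tan32.4° = 0.0 + 9.09·2.3·0.8597·0.6346 = 11.406 kPa
Denominator = 18.9·2.3·sin22.0°·cos22.0° = 18.9·2.3·0.3746·0.9272 = 15.098 kPa
FS = 11.406 / 15.098 = 0.755

FS = 0.76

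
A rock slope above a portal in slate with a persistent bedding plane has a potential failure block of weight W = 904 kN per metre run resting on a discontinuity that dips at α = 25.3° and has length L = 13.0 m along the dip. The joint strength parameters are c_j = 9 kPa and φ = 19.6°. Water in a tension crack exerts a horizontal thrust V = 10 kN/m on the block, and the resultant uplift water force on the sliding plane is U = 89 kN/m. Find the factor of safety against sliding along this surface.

Resolving the block weight along and normal to the plane and applying the Mohr–Coulomb strength on the joint:
N' = W cosα − U − V sinα = 904·cos25.3° − 89 − 10·sin25.3° = 724.0 kN/m
Driving force T = W sinα + V cosα = 904·sin25.3° + 10·cos25.3° = 395.4 kN/m
Resisting force R = c_j·L + N'·tanφ = 9·13.0 + 724.0·tan19.6° = 117.0 + 257.8 = 374.8 kN/m
FS = R / T = 374.8 / 395.4 = 0.948

FS = 0.95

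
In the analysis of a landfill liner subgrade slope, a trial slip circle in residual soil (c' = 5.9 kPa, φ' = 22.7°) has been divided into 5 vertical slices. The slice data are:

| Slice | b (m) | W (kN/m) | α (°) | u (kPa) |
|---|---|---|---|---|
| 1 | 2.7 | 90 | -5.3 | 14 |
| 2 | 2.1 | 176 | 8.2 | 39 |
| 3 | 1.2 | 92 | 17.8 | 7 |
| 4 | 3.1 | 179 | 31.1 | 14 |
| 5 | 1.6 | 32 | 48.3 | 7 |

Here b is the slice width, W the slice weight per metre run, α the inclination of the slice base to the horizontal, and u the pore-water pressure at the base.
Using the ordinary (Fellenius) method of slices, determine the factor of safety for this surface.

Ordinary method of slices: FS = Σ[c'·Δl_i + (W_i cosα_i − u_i·Δl_i)·tanφ'] / Σ W_i sinα_i, with Δl_i = b_i / cosα_i.
Slice 1: Δl = 2.7/cos(-5.3°) = 2.712 m; N'_1 = 90·cos(-5.3°) − 14·2.712 = 51.7; c'Δl = 16.00; W sinα = -8.3
Slice 2: Δl = 2.1/cos8.2° = 2.122 m; N'_2 = 176·cos8.2° − 39·2.122 = 91.5; c'Δl = 12.52; W sinα = 25.1
Slice 3: Δl = 1.2/cos17.8° = 1.260 m; N'_3 = 92·cos17.8° − 7·1.260 = 78.8; c'Δl = 7.44; W sinα = 28.1
Slice 4: Δl = 3.1/cos31.1° = 3.620 m; N'_4 = 179·cos31.1° − 14·3.620 = 102.6; c'Δl = 21.36; W sinα = 92.5
Slice 5: Δl = 1.6/cos48.3° = 2.405 m; N'_5 = 32·cos48.3° − 7·2.405 = 4.5; c'Δl = 14.19; W sinα = 23.9
Σc'Δl = 71.5 kN/m; ΣN' = 328.9 kN/m; ΣW sinα = 161.3 kN/m
Resisting = 71.5 + 328.9·tan22.7° = 71.5 + 137.6 = 209.1 kN/m
FS = 209.1 / 161.3 = 1.297

FS = 1.30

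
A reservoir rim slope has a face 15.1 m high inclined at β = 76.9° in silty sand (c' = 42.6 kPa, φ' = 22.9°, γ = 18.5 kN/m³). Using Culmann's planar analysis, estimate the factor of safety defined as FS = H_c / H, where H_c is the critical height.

FS = 1.33

H_c = (4c'/γ) · sinβ cosφ' / [1 − cos(β − φ')]
    = (4·42.6/18.5) · sin76.9°·cos22.9° / [1 − cos54.0°]
    = 9.211 · 0.8972 / 0.4122 = 20.05 m
FS = H_c / H = 20.05 / 15.1 = 1.328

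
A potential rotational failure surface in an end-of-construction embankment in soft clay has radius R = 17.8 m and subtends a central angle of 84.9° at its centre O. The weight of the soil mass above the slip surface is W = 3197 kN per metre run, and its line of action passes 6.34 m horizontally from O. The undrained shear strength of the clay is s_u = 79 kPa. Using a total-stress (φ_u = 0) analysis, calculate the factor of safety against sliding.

Taking moments about the centre O, the resisting moment is provided by the undrained shear strength acting along the arc:
Arc length L_a = R·θ = 17.8·(84.9°·π/180) = 17.8·1.4818 = 26.38 m
M_R = s_u·L_a·R = 79·26.38·17.8 = 37089.6 kN·m/m
M_D = W·d = 3197·6.34 = 20269.0 kN·m/m
FS = M_R / M_D = 37089.6 / 20269.0 = 1.830

FS = 1.83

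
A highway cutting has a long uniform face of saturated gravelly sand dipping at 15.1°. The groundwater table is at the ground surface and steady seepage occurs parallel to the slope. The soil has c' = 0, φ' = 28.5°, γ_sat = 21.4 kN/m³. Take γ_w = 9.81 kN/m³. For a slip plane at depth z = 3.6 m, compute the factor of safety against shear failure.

FS = 1.09

With seepage parallel to the slope and the water table at the surface, the effective normal stress on the slip plane uses the buoyant unit weight γ' = γ_sat − γ_w while the driving shear stress uses γ_sat:
FS = [c' + γ' z cos²β tanφ'] / [γ_sat z sinβ cosβ]
(For c' = 0 this reduces to FS = (γ'/γ_sat)·tanφ'/tanβ.)
γ' = 21.4 − 9.81 = 11.59 kN/m³
Numerator = 0.0 + 11.59·3.6·cos²15.1°·tan28.5° = 0.0 + 11.59·3.6·0.9321·0.5430 = 21.117 kPa
Denominator = 21.4·3.6·sin15.1°·cos15.1° = 21.4·3.6·0.2605·0.9655 = 19.376 kPa
FS = 21.117 / 19.376 = 1.090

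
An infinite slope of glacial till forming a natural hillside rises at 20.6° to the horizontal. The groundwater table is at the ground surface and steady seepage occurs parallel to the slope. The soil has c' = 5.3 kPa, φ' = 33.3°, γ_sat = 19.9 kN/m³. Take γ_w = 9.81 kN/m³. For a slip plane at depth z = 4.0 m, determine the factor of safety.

FS = 1.09

With seepage parallel to the slope and the water table at the surface, the effective normal stress on the slip plane uses the buoyant unit weight γ' = γ_sat − γ_w while the driving shear stress uses γ_sat:
FS = [c' + γ' z cos²β tanφ'] / [γ_sat z sinβ cosβ]
γ' = 19.9 − 9.81 = 10.09 kN/m³
Numerator = 5.3 + 10.09·4.0·cos²20.6°·tan33.3° = 5.3 + 10.09·4.0·0.8762·0.6569 = 28.530 kPa
Denominator = 19.9·4.0·sin20.6°·cos20.6° = 19.9·4.0·0.3518·0.9361 = 26.216 kPa
FS = 28.530 / 26.216 = 1.088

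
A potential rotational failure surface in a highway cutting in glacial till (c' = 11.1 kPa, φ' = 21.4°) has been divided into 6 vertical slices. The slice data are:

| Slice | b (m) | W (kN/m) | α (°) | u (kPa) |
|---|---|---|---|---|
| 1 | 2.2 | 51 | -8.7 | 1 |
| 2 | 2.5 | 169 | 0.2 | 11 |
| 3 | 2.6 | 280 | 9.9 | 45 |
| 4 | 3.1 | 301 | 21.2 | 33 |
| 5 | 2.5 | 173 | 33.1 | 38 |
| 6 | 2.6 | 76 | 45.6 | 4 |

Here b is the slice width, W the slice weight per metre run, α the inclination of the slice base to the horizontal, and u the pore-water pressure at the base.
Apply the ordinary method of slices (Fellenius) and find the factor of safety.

FS = 1.42

Ordinary method of slices: FS = Σ[c'·Δl_i + (W_i cosα_i − u_i·Δl_i)·tanφ'] / Σ W_i sinα_i, with Δl_i = b_i / cosα_i.
Slice 1: Δl = 2.2/cos(-8.7°) = 2.226 m; N'_1 = 51·cos(-8.7°) − 1·2.226 = 48.2; c'Δl = 24.70; W sinα = -7.7
Slice 2: Δl = 2.5/cos0.2° = 2.500 m; N'_2 = 169·cos0.2° − 11·2.500 = 141.5; c'Δl = 27.75; W sinα = 0.6
Slice 3: Δl = 2.6/cos9.9° = 2.639 m; N'_3 = 280·cos9.9° − 45·2.639 = 157.1; c'Δl = 29.30; W sinα = 48.1
Slice 4: Δl = 3.1/cos21.2° = 3.325 m; N'_4 = 301·cos21.2° − 33·3.325 = 170.9; c'Δl = 36.91; W sinα = 108.8
Slice 5: Δl = 2.5/cos33.1° = 2.984 m; N'_5 = 173·cos33.1° − 38·2.984 = 31.5; c'Δl = 33.13; W sinα = 94.5
Slice 6: Δl = 2.6/cos45.6° = 3.716 m; N'_6 = 76·cos45.6° − 4·3.716 = 38.3; c'Δl = 41.25; W sinα = 54.3
Σc'Δl = 193.0 kN/m; ΣN' = 587.5 kN/m; ΣW sinα = 298.6 kN/m
Resisting = 193.0 + 587.5·tan21.4° = 193.0 + 230.2 = 423.3 kN/m
FS = 423.3 / 298.6 = 1.417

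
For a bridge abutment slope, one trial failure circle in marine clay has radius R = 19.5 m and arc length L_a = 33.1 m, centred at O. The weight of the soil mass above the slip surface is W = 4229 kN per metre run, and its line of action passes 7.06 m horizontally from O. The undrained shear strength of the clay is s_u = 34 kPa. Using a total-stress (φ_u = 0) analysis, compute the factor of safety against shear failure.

Taking moments about the centre O, the resisting moment is provided by the undrained shear strength acting along the arc:
M_R = s_u·L_a·R = 34·33.10·19.5 = 21945.3 kN·m/m
M_D = W·d = 4229·7.06 = 29856.7 kN·m/m
FS = M_R / M_D = 21945.3 / 29856.7 = 0.735

FS = 0.74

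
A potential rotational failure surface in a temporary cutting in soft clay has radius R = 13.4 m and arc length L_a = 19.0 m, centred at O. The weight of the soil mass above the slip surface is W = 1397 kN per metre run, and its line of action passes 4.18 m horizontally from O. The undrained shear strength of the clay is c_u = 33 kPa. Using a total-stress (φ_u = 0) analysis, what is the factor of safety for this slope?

Taking moments about the centre O, the resisting moment is provided by the undrained shear strength acting along the arc:
M_R = c_u·L_a·R = 33·19.00·13.4 = 8401.8 kN·m/m
M_D = W·d = 1397·4.18 = 5839.5 kN·m/m
FS = M_R / M_D = 8401.8 / 5839.5 = 1.439

FS = 1.44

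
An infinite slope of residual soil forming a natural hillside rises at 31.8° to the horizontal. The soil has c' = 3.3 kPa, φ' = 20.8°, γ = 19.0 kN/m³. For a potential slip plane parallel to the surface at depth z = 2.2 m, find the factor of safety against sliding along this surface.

For an infinite slope with a slip plane parallel to the surface (no pore pressure): FS = [c' + γz cos²β tanφ'] / [γz sinβ cosβ].
γz = 19.0·2.2 = 41.80 kN/m²
Numerator = 3.3 + 41.80·cos²31.8°·tan20.8° = 3.3 + 41.80·0.7223·0.3799 = 14.769 kPa
Denominator = 41.80·sin31.8°·cos31.8° = 41.80·0.5270·0.8499 = 18.720 kPa
FS = 14.769 / 18.720 = 0.789

FS = 0.79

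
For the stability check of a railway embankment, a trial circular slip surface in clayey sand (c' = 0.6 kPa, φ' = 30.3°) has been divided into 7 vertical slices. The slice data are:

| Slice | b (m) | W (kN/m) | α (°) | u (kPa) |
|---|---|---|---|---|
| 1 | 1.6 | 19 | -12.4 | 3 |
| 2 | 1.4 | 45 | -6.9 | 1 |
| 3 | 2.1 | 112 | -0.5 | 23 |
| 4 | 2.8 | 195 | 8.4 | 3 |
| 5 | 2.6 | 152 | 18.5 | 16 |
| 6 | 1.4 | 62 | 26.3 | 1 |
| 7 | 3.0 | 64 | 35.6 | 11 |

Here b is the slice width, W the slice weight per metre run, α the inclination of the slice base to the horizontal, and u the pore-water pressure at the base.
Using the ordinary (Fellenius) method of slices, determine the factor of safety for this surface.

Ordinary method of slices: FS = Σ[c'·Δl_i + (W_i cosα_i − u_i·Δl_i)·tanφ'] / Σ W_i sinα_i, with Δl_i = b_i / cosα_i.
Slice 1: Δl = 1.6/cos(-12.4°) = 1.638 m; N'_1 = 19·cos(-12.4°) − 3·1.638 = 13.6; c'Δl = 0.98; W sinα = -4.1
Slice 2: Δl = 1.4/cos(-6.9°) = 1.410 m; N'_2 = 45·cos(-6.9°) − 1·1.410 = 43.3; c'Δl = 0.85; W sinα = -5.4
Slice 3: Δl = 2.1/cos(-0.5°) = 2.100 m; N'_3 = 112·cos(-0.5°) − 23·2.100 = 63.7; c'Δl = 1.26; W sinα = -1.0
Slice 4: Δl = 2.8/cos8.4° = 2.830 m; N'_4 = 195·cos8.4° − 3·2.830 = 184.4; c'Δl = 1.70; W sinα = 28.5
Slice 5: Δl = 2.6/cos18.5° = 2.742 m; N'_5 = 152·cos18.5° − 16·2.742 = 100.3; c'Δl = 1.65; W sinα = 48.2
Slice 6: Δl = 1.4/cos26.3° = 1.562 m; N'_6 = 62·cos26.3° − 1·1.562 = 54.0; c'Δl = 0.94; W sinα = 27.5
Slice 7: Δl = 3.0/cos35.6° = 3.690 m; N'_7 = 64·cos35.6° − 11·3.690 = 11.5; c'Δl = 2.21; W sinα = 37.3
Σc'Δl = 9.6 kN/m; ΣN' = 470.8 kN/m; ΣW sinα = 131.0 kN/m
Resisting = 9.6 + 470.8·tan30.3° = 9.6 + 275.1 = 284.7 kN/m
FS = 284.7 / 131.0 = 2.173

FS = 2.17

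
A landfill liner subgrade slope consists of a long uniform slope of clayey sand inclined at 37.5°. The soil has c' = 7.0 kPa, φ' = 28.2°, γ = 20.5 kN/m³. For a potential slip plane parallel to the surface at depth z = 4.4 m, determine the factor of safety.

FS = 0.86

For an infinite slope with a slip plane parallel to the surface (no pore pressure): FS = [c' + γz cos²β tanφ'] / [γz sinβ cosβ].
γz = 20.5·4.4 = 90.20 kN/m²
Numerator = 7.0 + 90.20·cos²37.5°·tan28.2° = 7.0 + 90.20·0.6294·0.5362 = 37.441 kPa
Denominator = 90.20·sin37.5°·cos37.5° = 90.20·0.6088·0.7934 = 43.563 kPa
FS = 37.441 / 43.563 = 0.859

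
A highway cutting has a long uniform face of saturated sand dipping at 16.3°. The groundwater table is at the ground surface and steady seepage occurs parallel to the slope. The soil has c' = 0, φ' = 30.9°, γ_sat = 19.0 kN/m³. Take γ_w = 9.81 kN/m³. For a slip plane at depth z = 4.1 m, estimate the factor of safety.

With seepage parallel to the slope and the water table at the surface, the effective normal stress on the slip plane uses the buoyant unit weight γ' = γ_sat − γ_w while the driving shear stress uses γ_sat:
FS = [c' + γ' z cos²β tanφ'] / [γ_sat z sinβ cosβ]
(For c' = 0 this reduces to FS = (γ'/γ_sat)·tanφ'/tanβ.)
γ' = 19.0 − 9.81 = 9.19 kN/m³
Numerator = 0.0 + 9.19·4.1·cos²16.3°·tan30.9° = 0.0 + 9.19·4.1·0.9212·0.5985 = 20.774 kPa
Denominator = 19.0·4.1·sin16.3°·cos16.3° = 19.0·4.1·0.2807·0.9598 = 20.985 kPa
FS = 20.774 / 20.985 = 0.990

FS = 0.99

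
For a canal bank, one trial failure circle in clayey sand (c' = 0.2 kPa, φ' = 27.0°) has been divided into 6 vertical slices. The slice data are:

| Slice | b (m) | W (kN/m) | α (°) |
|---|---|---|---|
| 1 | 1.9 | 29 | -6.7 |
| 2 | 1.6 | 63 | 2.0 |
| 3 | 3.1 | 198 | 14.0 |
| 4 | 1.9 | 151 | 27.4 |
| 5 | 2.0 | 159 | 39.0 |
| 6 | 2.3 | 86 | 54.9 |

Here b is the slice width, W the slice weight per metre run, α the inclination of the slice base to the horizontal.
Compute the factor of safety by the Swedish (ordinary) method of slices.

Ordinary method of slices: FS = Σ[c'·Δl_i + (W_i cosα_i)·tanφ'] / Σ W_i sinα_i, with Δl_i = b_i / cosα_i.
Slice 1: Δl = 1.9/cos(-6.7°) = 1.913 m; N'_1 = 29·cos(-6.7°) = 28.8; c'Δl = 0.38; W sinα = -3.4
Slice 2: Δl = 1.6/cos2.0° = 1.601 m; N'_2 = 63·cos2.0° = 63.0; c'Δl = 0.32; W sinα = 2.2
Slice 3: Δl = 3.1/cos14.0° = 3.195 m; N'_3 = 198·cos14.0° = 192.1; c'Δl = 0.64; W sinα = 47.9
Slice 4: Δl = 1.9/cos27.4° = 2.140 m; N'_4 = 151·cos27.4° = 134.1; c'Δl = 0.43; W sinα = 69.5
Slice 5: Δl = 2.0/cos39.0° = 2.574 m; N'_5 = 159·cos39.0° = 123.6; c'Δl = 0.51; W sinα = 100.1
Slice 6: Δl = 2.3/cos54.9° = 4.000 m; N'_6 = 86·cos54.9° = 49.5; c'Δl = 0.80; W sinα = 70.4
Σc'Δl = 3.1 kN/m; ΣN' = 591.0 kN/m; ΣW sinα = 286.6 kN/m
Resisting = 3.1 + 591.0·tan27.0° = 3.1 + 301.1 = 304.2 kN/m
FS = 304.2 / 286.6 = 1.061

FS = 1.06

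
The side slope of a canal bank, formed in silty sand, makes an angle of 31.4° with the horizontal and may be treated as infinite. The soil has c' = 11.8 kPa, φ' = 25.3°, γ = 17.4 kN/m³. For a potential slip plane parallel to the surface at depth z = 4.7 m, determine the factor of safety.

FS = 1.10

For an infinite slope with a slip plane parallel to the surface (no pore pressure): FS = [c' + γz cos²β tanφ'] / [γz sinβ cosβ].
γz = 17.4·4.7 = 81.78 kN/m²
Numerator = 11.8 + 81.78·cos²31.4°·tan25.3° = 11.8 + 81.78·0.7285·0.4727 = 39.964 kPa
Denominator = 81.78·sin31.4°·cos31.4° = 81.78·0.5210·0.8536 = 36.368 kPa
FS = 39.964 / 36.368 = 1.099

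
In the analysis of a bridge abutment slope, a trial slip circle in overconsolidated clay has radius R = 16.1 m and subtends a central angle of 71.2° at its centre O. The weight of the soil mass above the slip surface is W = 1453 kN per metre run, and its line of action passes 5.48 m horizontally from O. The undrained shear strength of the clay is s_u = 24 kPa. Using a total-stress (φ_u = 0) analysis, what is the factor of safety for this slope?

Taking moments about the centre O, the resisting moment is provided by the undrained shear strength acting along the arc:
Arc length L_a = R·θ = 16.1·(71.2°·π/180) = 16.1·1.2427 = 20.01 m
M_R = s_u·L_a·R = 24·20.01·16.1 = 7730.7 kN·m/m
M_D = W·d = 1453·5.48 = 7962.4 kN·m/m
FS = M_R / M_D = 7730.7 / 7962.4 = 0.971

FS = 0.97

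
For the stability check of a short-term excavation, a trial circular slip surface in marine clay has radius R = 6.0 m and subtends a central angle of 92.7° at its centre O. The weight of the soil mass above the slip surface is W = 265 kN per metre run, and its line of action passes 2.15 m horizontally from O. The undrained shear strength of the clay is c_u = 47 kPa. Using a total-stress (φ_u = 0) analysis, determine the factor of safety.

FS = 4.80

Taking moments about the centre O, the resisting moment is provided by the undrained shear strength acting along the arc:
Arc length L_a = R·θ = 6.0·(92.7°·π/180) = 6.0·1.6179 = 9.71 m
M_R = c_u·L_a·R = 47·9.71·6.0 = 2737.5 kN·m/m
M_D = W·d = 265·2.15 = 569.8 kN·m/m
FS = M_R / M_D = 2737.5 / 569.8 = 4.805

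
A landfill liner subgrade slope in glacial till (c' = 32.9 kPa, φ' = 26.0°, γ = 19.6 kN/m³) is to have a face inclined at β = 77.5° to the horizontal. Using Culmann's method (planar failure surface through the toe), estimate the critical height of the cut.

Culmann's analysis gives the critical failure plane at α_cr = (β + φ')/2 = (77.5 + 26.0)/2 = 51.8°, and the critical height
H_c = (4c'/γ) · sinβ cosφ' / [1 − cos(β − φ')]
    = (4·32.9/19.6) · sin77.5°·cos26.0° / [1 − cos(51.5°)]
    = 6.714 · 0.9763·0.8988 / [1 − 0.6225]
    = 6.714 · 0.8775 / 0.3775
    = 15.61 m

H_c = 15.61 m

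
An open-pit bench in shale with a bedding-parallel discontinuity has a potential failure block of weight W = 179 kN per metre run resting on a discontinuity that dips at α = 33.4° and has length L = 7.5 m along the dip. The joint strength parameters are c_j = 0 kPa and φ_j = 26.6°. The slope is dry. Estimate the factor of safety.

FS = 0.76

Resolving the block weight along and normal to the plane and applying the Mohr–Coulomb strength on the joint:
N' = W cosα = 179·cos33.4° = 149.4 kN/m
Driving force T = W sinα = 179·sin33.4° = 98.5 kN/m
Resisting force R = c_j·L + N'·tanφ_j = 0·7.5 + 149.4·tan26.6° = 0.0 + 74.8 = 74.8 kN/m
FS = R / T = 74.8 / 98.5 = 0.759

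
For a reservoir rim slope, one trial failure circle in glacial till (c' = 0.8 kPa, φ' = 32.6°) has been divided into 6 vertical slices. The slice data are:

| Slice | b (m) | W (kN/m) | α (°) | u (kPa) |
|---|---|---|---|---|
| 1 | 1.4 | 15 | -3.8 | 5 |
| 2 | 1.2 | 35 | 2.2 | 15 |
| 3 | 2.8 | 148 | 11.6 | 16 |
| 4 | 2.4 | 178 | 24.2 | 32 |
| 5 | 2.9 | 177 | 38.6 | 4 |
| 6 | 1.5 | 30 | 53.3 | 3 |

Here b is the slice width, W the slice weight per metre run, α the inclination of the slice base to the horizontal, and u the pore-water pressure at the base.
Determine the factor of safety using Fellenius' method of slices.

FS = 0.95

Ordinary method of slices: FS = Σ[c'·Δl_i + (W_i cosα_i − u_i·Δl_i)·tanφ'] / Σ W_i sinα_i, with Δl_i = b_i / cosα_i.
Slice 1: Δl = 1.4/cos(-3.8°) = 1.403 m; N'_1 = 15·cos(-3.8°) − 5·1.403 = 8.0; c'Δl = 1.12; W sinα = -1.0
Slice 2: Δl = 1.2/cos2.2° = 1.201 m; N'_2 = 35·cos2.2° − 15·1.201 = 17.0; c'Δl = 0.96; W sinα = 1.3
Slice 3: Δl = 2.8/cos11.6° = 2.858 m; N'_3 = 148·cos11.6° − 16·2.858 = 99.2; c'Δl = 2.29; W sinα = 29.8
Slice 4: Δl = 2.4/cos24.2° = 2.631 m; N'_4 = 178·cos24.2° − 32·2.631 = 78.2; c'Δl = 2.10; W sinα = 73.0
Slice 5: Δl = 2.9/cos38.6° = 3.711 m; N'_5 = 177·cos38.6° − 4·3.711 = 123.5; c'Δl = 2.97; W sinα = 110.4
Slice 6: Δl = 1.5/cos53.3° = 2.510 m; N'_6 = 30·cos53.3° − 3·2.510 = 10.4; c'Δl = 2.01; W sinα = 24.1
Σc'Δl = 11.5 kN/m; ΣN' = 336.2 kN/m; ΣW sinα = 237.6 kN/m
Resisting = 11.5 + 336.2·tan32.6° = 11.5 + 215.0 = 226.5 kN/m
FS = 226.5 / 237.6 = 0.953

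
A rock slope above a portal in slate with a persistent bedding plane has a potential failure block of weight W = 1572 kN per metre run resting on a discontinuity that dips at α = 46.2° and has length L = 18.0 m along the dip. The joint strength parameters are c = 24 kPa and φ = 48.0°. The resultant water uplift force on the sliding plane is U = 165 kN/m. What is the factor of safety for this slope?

Resolving the block weight along and normal to the plane and applying the Mohr–Coulomb strength on the joint:
N' = W cosα − U = 1572·cos46.2° − 165 = 923.0 kN/m
Driving force T = W sinα = 1572·sin46.2° = 1134.6 kN/m
Resisting force R = c·L + N'·tanφ = 24·18.0 + 923.0·tan48.0° = 432.0 + 1025.1 = 1457.1 kN/m
FS = R / T = 1457.1 / 1134.6 = 1.284

FS = 1.28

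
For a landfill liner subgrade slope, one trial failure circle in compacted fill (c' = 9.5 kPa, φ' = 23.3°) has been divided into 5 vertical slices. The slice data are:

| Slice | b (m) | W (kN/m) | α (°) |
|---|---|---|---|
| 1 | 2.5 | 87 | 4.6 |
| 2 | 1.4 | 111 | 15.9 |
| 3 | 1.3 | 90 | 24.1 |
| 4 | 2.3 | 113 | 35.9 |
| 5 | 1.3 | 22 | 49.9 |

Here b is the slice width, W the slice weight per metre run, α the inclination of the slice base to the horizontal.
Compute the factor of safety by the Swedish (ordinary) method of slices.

Ordinary method of slices: FS = Σ[c'·Δl_i + (W_i cosα_i)·tanφ'] / Σ W_i sinα_i, with Δl_i = b_i / cosα_i.
Slice 1: Δl = 2.5/cos4.6° = 2.508 m; N'_1 = 87·cos4.6° = 86.7; c'Δl = 23.83; W sinα = 7.0
Slice 2: Δl = 1.4/cos15.9° = 1.456 m; N'_2 = 111·cos15.9° = 106.8; c'Δl = 13.83; W sinα = 30.4
Slice 3: Δl = 1.3/cos24.1° = 1.424 m; N'_3 = 90·cos24.1° = 82.2; c'Δl = 13.53; W sinα = 36.7
Slice 4: Δl = 2.3/cos35.9° = 2.839 m; N'_4 = 113·cos35.9° = 91.5; c'Δl = 26.97; W sinα = 66.3
Slice 5: Δl = 1.3/cos49.9° = 2.018 m; N'_5 = 22·cos49.9° = 14.2; c'Δl = 19.17; W sinα = 16.8
Σc'Δl = 97.3 kN/m; ΣN' = 381.3 kN/m; ΣW sinα = 157.2 kN/m
Resisting = 97.3 + 381.3·tan23.3° = 97.3 + 164.2 = 261.6 kN/m
FS = 261.6 / 157.2 = 1.664

FS = 1.66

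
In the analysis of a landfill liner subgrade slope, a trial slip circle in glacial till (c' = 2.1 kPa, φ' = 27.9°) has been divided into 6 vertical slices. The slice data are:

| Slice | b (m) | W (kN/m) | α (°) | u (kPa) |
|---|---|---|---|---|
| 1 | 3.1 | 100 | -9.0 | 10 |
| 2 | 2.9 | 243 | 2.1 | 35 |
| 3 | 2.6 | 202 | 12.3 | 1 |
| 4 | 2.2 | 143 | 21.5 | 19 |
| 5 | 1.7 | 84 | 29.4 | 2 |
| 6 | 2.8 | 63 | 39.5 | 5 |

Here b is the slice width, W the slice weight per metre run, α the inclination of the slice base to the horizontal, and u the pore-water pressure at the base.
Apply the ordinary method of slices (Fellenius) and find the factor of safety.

Ordinary method of slices: FS = Σ[c'·Δl_i + (W_i cosα_i − u_i·Δl_i)·tanφ'] / Σ W_i sinα_i, with Δl_i = b_i / cosα_i.
Slice 1: Δl = 3.1/cos(-9.0°) = 3.139 m; N'_1 = 100·cos(-9.0°) − 10·3.139 = 67.4; c'Δl = 6.59; W sinα = -15.6
Slice 2: Δl = 2.9/cos2.1° = 2.902 m; N'_2 = 243·cos2.1° − 35·2.902 = 141.3; c'Δl = 6.09; W sinα = 8.9
Slice 3: Δl = 2.6/cos12.3° = 2.661 m; N'_3 = 202·cos12.3° − 1·2.661 = 194.7; c'Δl = 5.59; W sinα = 43.0
Slice 4: Δl = 2.2/cos21.5° = 2.365 m; N'_4 = 143·cos21.5° − 19·2.365 = 88.1; c'Δl = 4.97; W sinα = 52.4
Slice 5: Δl = 1.7/cos29.4° = 1.951 m; N'_5 = 84·cos29.4° − 2·1.951 = 69.3; c'Δl = 4.10; W sinα = 41.2
Slice 6: Δl = 2.8/cos39.5° = 3.629 m; N'_6 = 63·cos39.5° − 5·3.629 = 30.5; c'Δl = 7.62; W sinα = 40.1
Σc'Δl = 35.0 kN/m; ΣN' = 591.2 kN/m; ΣW sinα = 170.0 kN/m
Resisting = 35.0 + 591.2·tan27.9° = 35.0 + 313.0 = 348.0 kN/m
FS = 348.0 / 170.0 = 2.047

FS = 2.05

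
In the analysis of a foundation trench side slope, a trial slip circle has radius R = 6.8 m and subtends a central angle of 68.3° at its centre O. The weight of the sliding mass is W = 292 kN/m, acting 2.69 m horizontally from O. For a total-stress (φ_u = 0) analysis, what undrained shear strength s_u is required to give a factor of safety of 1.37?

FS = s_u·L_a·R / (W·d), so s_u = FS·W·d / (L_a·R).
Arc length L_a = R·θ = 6.8·(68.3°·π/180) = 6.8·1.1921 = 8.11 m
s_u = 1.37·292·2.69 / (8.11·6.8) = 1076.1 / 55.12 = 19.52 kPa

s_u = 19.5 kPa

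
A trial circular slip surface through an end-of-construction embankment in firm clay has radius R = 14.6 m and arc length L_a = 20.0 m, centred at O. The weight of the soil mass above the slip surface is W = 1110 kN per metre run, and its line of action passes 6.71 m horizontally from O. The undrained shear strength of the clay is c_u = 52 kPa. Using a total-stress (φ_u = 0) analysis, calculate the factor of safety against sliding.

FS = 2.04

Taking moments about the centre O, the resisting moment is provided by the undrained shear strength acting along the arc:
M_R = c_u·L_a·R = 52·20.00·14.6 = 15184.0 kN·m/m
M_D = W·d = 1110·6.71 = 7448.1 kN·m/m
FS = M_R / M_D = 15184.0 / 7448.1 = 2.039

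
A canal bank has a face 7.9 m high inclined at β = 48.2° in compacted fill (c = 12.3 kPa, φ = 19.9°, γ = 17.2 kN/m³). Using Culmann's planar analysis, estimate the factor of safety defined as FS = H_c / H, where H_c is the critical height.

FS = 2.12

H_c = (4c/γ) · sinβ cosφ / [1 − cos(β − φ)]
    = (4·12.3/17.2) · sin48.2°·cos19.9° / [1 − cos28.3°]
    = 2.860 · 0.7010 / 0.1195 = 16.78 m
FS = H_c / H = 16.78 / 7.9 = 2.124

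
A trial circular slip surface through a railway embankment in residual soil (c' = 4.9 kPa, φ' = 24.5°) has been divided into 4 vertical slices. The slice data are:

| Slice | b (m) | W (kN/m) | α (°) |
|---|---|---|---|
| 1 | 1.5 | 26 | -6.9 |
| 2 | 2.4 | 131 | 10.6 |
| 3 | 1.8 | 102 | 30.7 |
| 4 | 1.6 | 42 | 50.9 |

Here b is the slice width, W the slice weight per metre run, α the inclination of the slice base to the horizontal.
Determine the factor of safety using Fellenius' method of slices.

Ordinary method of slices: FS = Σ[c'·Δl_i + (W_i cosα_i)·tanφ'] / Σ W_i sinα_i, with Δl_i = b_i / cosα_i.
Slice 1: Δl = 1.5/cos(-6.9°) = 1.511 m; N'_1 = 26·cos(-6.9°) = 25.8; c'Δl = 7.40; W sinα = -3.1
Slice 2: Δl = 2.4/cos10.6° = 2.442 m; N'_2 = 131·cos10.6° = 128.8; c'Δl = 11.96; W sinα = 24.1
Slice 3: Δl = 1.8/cos30.7° = 2.093 m; N'_3 = 102·cos30.7° = 87.7; c'Δl = 10.26; W sinα = 52.1
Slice 4: Δl = 1.6/cos50.9° = 2.537 m; N'_4 = 42·cos50.9° = 26.5; c'Δl = 12.43; W sinα = 32.6
Σc'Δl = 42.1 kN/m; ΣN' = 268.8 kN/m; ΣW sinα = 105.6 kN/m
Resisting = 42.1 + 268.8·tan24.5° = 42.1 + 122.5 = 164.5 kN/m
FS = 164.5 / 105.6 = 1.558

FS = 1.56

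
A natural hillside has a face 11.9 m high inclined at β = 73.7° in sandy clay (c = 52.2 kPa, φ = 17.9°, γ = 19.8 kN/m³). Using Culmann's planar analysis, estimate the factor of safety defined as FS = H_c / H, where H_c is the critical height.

FS = 1.85

H_c = (4c/γ) · sinβ cosφ / [1 − cos(β − φ)]
    = (4·52.2/19.8) · sin73.7°·cos17.9° / [1 − cos55.8°]
    = 10.545 · 0.9133 / 0.4379 = 21.99 m
FS = H_c / H = 21.99 / 11.9 = 1.848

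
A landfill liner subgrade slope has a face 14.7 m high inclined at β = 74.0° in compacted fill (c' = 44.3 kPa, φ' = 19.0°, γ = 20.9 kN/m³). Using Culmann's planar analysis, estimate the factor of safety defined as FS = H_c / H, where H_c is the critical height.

H_c = (4c'/γ) · sinβ cosφ' / [1 − cos(β − φ')]
    = (4·44.3/20.9) · sin74.0°·cos19.0° / [1 − cos55.0°]
    = 8.478 · 0.9089 / 0.4264 = 18.07 m
FS = H_c / H = 18.07 / 14.7 = 1.229

FS = 1.23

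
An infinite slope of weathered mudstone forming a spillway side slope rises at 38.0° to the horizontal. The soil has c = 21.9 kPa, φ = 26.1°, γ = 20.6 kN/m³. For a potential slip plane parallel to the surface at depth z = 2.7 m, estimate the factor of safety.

For an infinite slope with a slip plane parallel to the surface (no pore pressure): FS = [c + γz cos²β tanφ] / [γz sinβ cosβ].
γz = 20.6·2.7 = 55.62 kN/m²
Numerator = 21.9 + 55.62·cos²38.0°·tan26.1° = 21.9 + 55.62·0.6210·0.4899 = 38.820 kPa
Denominator = 55.62·sin38.0°·cos38.0° = 55.62·0.6157·0.7880 = 26.984 kPa
FS = 38.820 / 26.984 = 1.439

FS = 1.44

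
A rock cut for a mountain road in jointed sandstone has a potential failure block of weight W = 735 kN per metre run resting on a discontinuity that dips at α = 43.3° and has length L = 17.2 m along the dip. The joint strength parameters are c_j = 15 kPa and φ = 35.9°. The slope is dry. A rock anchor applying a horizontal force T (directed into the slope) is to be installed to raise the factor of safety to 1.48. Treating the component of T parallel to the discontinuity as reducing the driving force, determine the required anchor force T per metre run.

Resolving forces along and normal to the sliding plane, with the horizontal anchor force T adding T·sinα to the effective normal force and T·cosα acting up the plane against the driving force:
FS = [c_jL + (W cosα + T sinα) tanφ] / [W sinα − T cosα]
Without the anchor: N' = 534.9 kN/m, driving T_d = 504.1 kN/m, resisting R = 15·17.2 + 534.9·tan35.9° = 645.2 kN/m, FS = 1.28.
Setting FS = 1.48 and solving for T:
1.48·(504.1 − T cos43.3°) = 645.2 + T sin43.3°·tan35.9°
T·(sin43.3°·tan35.9° + 1.48·cos43.3°) = 1.48·504.1 − 645.2
T·(0.6858·0.7239 + 1.48·0.7278) = 746.0 − 645.2 = 100.8
T·1.5736 = 100.8
T = 64.1 kN/m

T = 64 kN/m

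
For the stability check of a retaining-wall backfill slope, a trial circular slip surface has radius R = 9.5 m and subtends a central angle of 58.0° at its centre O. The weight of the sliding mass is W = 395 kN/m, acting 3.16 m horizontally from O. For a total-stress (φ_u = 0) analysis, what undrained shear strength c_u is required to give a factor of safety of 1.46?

FS = c_u·L_a·R / (W·d), so c_u = FS·W·d / (L_a·R).
Arc length L_a = R·θ = 9.5·(58.0°·π/180) = 9.5·1.0123 = 9.62 m
c_u = 1.46·395·3.16 / (9.62·9.5) = 1822.4 / 91.36 = 19.95 kPa

c_u = 19.9 kPa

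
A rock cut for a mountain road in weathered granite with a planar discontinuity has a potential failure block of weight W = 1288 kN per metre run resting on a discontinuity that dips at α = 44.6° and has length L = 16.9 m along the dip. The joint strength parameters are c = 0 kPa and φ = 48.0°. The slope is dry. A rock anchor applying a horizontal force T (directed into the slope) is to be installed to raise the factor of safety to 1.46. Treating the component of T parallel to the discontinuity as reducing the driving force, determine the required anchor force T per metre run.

Resolving forces along and normal to the sliding plane, with the horizontal anchor force T adding T·sinα to the effective normal force and T·cosα acting up the plane against the driving force:
FS = [cL + (W cosα + T sinα) tanφ] / [W sinα − T cosα]
Without the anchor: N' = 917.1 kN/m, driving T_d = 904.4 kN/m, resisting R = 0·16.9 + 917.1·tan48.0° = 1018.5 kN/m, FS = 1.13.
Setting FS = 1.46 and solving for T:
1.46·(904.4 − T cos44.6°) = 1018.5 + T sin44.6°·tan48.0°
T·(sin44.6°·tan48.0° + 1.46·cos44.6°) = 1.46·904.4 − 1018.5
T·(0.7022·1.1106 + 1.46·0.7120) = 1320.4 − 1018.5 = 301.9
T·1.8194 = 301.9
T = 165.9 kN/m

T = 166 kN/m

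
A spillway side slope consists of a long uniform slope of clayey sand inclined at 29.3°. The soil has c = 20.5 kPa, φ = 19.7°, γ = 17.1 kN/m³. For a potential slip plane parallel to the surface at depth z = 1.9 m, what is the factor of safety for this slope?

FS = 2.12

For an infinite slope with a slip plane parallel to the surface (no pore pressure): FS = [c + γz cos²β tanφ] / [γz sinβ cosβ].
γz = 17.1·1.9 = 32.49 kN/m²
Numerator = 20.5 + 32.49·cos²29.3°·tan19.7° = 20.5 + 32.49·0.7605·0.3581 = 29.347 kPa
Denominator = 32.49·sin29.3°·cos29.3° = 32.49·0.4894·0.8721 = 13.866 kPa
FS = 29.347 / 13.866 = 2.116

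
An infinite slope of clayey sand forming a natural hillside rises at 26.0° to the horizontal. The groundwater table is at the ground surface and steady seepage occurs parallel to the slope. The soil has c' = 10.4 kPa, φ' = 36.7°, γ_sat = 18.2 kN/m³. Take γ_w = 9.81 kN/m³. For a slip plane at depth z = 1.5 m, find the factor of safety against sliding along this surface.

With seepage parallel to the slope and the water table at the surface, the effective normal stress on the slip plane uses the buoyant unit weight γ' = γ_sat − γ_w while the driving shear stress uses γ_sat:
FS = [c' + γ' z cos²β tanφ'] / [γ_sat z sinβ cosβ]
γ' = 18.2 − 9.81 = 8.39 kN/m³
Numerator = 10.4 + 8.39·1.5·cos²26.0°·tan36.7° = 10.4 + 8.39·1.5·0.8078·0.7454 = 17.978 kPa
Denominator = 18.2·1.5·sin26.0°·cos26.0° = 18.2·1.5·0.4384·0.8988 = 10.756 kPa
FS = 17.978 / 10.756 = 1.671

FS = 1.67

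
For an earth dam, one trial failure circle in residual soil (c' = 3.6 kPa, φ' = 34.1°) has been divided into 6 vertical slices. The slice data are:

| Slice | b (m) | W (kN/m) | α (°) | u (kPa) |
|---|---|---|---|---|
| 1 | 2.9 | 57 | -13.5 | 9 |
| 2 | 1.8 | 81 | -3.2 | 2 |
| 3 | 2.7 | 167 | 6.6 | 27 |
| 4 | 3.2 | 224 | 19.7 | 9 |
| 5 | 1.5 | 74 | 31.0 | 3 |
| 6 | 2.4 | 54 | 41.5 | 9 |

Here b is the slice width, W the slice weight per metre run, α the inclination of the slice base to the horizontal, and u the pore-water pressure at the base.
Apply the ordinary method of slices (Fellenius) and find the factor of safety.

Ordinary method of slices: FS = Σ[c'·Δl_i + (W_i cosα_i − u_i·Δl_i)·tanφ'] / Σ W_i sinα_i, with Δl_i = b_i / cosα_i.
Slice 1: Δl = 2.9/cos(-13.5°) = 2.982 m; N'_1 = 57·cos(-13.5°) − 9·2.982 = 28.6; c'Δl = 10.74; W sinα = -13.3
Slice 2: Δl = 1.8/cos(-3.2°) = 1.803 m; N'_2 = 81·cos(-3.2°) − 2·1.803 = 77.3; c'Δl = 6.49; W sinα = -4.5
Slice 3: Δl = 2.7/cos6.6° = 2.718 m; N'_3 = 167·cos6.6° − 27·2.718 = 92.5; c'Δl = 9.78; W sinα = 19.2
Slice 4: Δl = 3.2/cos19.7° = 3.399 m; N'_4 = 224·cos19.7° − 9·3.399 = 180.3; c'Δl = 12.24; W sinα = 75.5
Slice 5: Δl = 1.5/cos31.0° = 1.750 m; N'_5 = 74·cos31.0° − 3·1.750 = 58.2; c'Δl = 6.30; W sinα = 38.1
Slice 6: Δl = 2.4/cos41.5° = 3.204 m; N'_6 = 54·cos41.5° − 9·3.204 = 11.6; c'Δl = 11.54; W sinα = 35.8
Σc'Δl = 57.1 kN/m; ΣN' = 448.4 kN/m; ΣW sinα = 150.8 kN/m
Resisting = 57.1 + 448.4·tan34.1° = 57.1 + 303.6 = 360.7 kN/m
FS = 360.7 / 150.8 = 2.392

FS = 2.39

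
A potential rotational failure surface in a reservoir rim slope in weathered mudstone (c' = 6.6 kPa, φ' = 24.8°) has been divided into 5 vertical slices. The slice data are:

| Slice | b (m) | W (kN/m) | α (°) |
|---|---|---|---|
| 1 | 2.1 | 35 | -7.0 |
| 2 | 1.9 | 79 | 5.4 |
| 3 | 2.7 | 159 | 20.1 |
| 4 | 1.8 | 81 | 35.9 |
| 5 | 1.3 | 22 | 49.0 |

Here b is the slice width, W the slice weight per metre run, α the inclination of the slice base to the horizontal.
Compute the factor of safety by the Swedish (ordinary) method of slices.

Ordinary method of slices: FS = Σ[c'·Δl_i + (W_i cosα_i)·tanφ'] / Σ W_i sinα_i, with Δl_i = b_i / cosα_i.
Slice 1: Δl = 2.1/cos(-7.0°) = 2.116 m; N'_1 = 35·cos(-7.0°) = 34.7; c'Δl = 13.96; W sinα = -4.3
Slice 2: Δl = 1.9/cos5.4° = 1.908 m; N'_2 = 79·cos5.4° = 78.6; c'Δl = 12.60; W sinα = 7.4
Slice 3: Δl = 2.7/cos20.1° = 2.875 m; N'_3 = 159·cos20.1° = 149.3; c'Δl = 18.98; W sinα = 54.6
Slice 4: Δl = 1.8/cos35.9° = 2.222 m; N'_4 = 81·cos35.9° = 65.6; c'Δl = 14.67; W sinα = 47.5
Slice 5: Δl = 1.3/cos49.0° = 1.982 m; N'_5 = 22·cos49.0° = 14.4; c'Δl = 13.08; W sinα = 16.6
Σc'Δl = 73.3 kN/m; ΣN' = 342.8 kN/m; ΣW sinα = 121.9 kN/m
Resisting = 73.3 + 342.8·tan24.8° = 73.3 + 158.4 = 231.7 kN/m
FS = 231.7 / 121.9 = 1.900

FS = 1.90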